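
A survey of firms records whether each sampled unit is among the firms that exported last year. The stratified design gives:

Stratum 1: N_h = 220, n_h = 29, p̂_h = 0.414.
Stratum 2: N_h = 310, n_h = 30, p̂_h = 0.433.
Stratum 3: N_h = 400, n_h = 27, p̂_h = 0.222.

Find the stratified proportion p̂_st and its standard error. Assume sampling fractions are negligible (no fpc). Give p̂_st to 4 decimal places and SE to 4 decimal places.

p̂_st ≈ 0.3378, SE ≈ 0.0515

N = 930; stratum weights W_h = N_h/N.
p̂_st = Σ W_h p̂_h = (220·0.414 + 310·0.433 + 400·0.222)/930 = 0.33775
V̂(p̂_st) = Σ W_h² p̂_h(1−p̂_h)/(n_h−1):
  stratum 1: (220/930)²·0.414·0.586/28 = 0.000484863
  stratum 2: (310/930)²·0.433·0.567/29 = 0.000940655
  stratum 3: (400/930)²·0.222·0.778/26 = 0.00122889
V̂(p̂_st) = 0.00265441; SE = √V̂ = 0.051521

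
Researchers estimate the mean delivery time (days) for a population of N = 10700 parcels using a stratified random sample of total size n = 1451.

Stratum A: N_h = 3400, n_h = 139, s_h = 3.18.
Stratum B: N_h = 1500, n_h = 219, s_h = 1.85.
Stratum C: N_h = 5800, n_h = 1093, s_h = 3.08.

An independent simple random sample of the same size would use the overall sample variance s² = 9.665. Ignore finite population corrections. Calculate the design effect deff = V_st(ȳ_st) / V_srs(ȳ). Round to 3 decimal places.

V̂(ȳ_st) = Σ W_h² s_h²/n_h, with W_h = N_h/N and N = 10700:
  stratum A: (3400/10700)²·3.18²/139 = 0.00734564
  stratum B: (1500/10700)²·1.85²/219 = 0.000307124
  stratum C: (5800/10700)²·3.08²/1093 = 0.00255017
V_st = 0.0102029
V_srs = s²/n = 9.665/1451 = 0.00666092
deff = V_st / V_srs = 0.0102029/0.00666092 = 1.5318

deff ≈ 1.532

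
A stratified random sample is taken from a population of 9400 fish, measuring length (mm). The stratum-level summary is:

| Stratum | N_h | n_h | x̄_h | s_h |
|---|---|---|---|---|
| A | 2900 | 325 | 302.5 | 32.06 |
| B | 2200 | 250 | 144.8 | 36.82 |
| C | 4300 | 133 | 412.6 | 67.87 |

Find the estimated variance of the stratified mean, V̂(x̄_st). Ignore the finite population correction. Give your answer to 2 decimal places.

V̂(x̄_st) = Σ W_h² s_h²/n_h, with W_h = N_h/N and N = 9400:
  stratum A: (2900/9400)²·32.06²/325 = 0.301012
  stratum B: (2200/9400)²·36.82²/250 = 0.297042
  stratum C: (4300/9400)²·67.87²/133 = 7.24745
V̂(x̄_st) = 7.8455

V̂(x̄_st) ≈ 7.85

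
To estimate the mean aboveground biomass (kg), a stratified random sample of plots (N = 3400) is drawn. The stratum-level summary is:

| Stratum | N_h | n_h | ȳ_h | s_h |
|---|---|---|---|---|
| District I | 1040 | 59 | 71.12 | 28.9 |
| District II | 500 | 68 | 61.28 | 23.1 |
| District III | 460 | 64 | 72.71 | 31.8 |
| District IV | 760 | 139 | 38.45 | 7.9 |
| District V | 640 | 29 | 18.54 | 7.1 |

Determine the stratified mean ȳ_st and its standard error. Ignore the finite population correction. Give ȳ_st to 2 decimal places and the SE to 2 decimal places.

ȳ_st ≈ 52.69, SE ≈ 1.37

ȳ_st = Σ W_h ȳ_h = (1040·71.12 + 500·61.28 + 460·72.71 + 760·38.45 + 640·18.54)/3400 = 52.68794
V̂(ȳ_st) = Σ W_h² s_h²/n_h, with W_h = N_h/N and N = 3400:
  stratum District I: (1040/3400)²·28.9²/59 = 1.3245
  stratum District II: (500/3400)²·23.1²/68 = 0.169706
  stratum District III: (460/3400)²·31.8²/64 = 0.289223
  stratum District IV: (760/3400)²·7.9²/139 = 0.0224341
  stratum District V: (640/3400)²·7.1²/29 = 0.0615915
V̂(ȳ_st) = 1.86746
SE(ȳ_st) = √1.86746 = 1.36655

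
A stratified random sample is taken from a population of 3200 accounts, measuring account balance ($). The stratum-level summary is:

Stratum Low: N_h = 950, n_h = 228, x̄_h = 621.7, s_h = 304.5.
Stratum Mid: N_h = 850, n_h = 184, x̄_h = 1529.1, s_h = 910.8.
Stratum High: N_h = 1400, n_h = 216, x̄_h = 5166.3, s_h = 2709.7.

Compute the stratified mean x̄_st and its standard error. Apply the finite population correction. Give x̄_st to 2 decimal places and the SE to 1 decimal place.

x̄_st = Σ W_h x̄_h = (950·621.7 + 850·1529.1 + 1400·5166.3)/3200 = 2850.99062
V̂(x̄_st) = Σ W_h² (1 − n_h/N_h) s_h²/n_h, with W_h = N_h/N and N = 3200:
  stratum Low: (950/3200)²·(1 − 228/950)·304.5²/228 = 27.2396
  stratum Mid: (850/3200)²·(1 − 184/850)·910.8²/184 = 249.242
  stratum High: (1400/3200)²·(1 − 216/1400)·2709.7²/216 = 5502.61
V̂(x̄_st) = 5779.09
SE(x̄_st) = √5779.09 = 76.0203

x̄_st ≈ 2850.99, SE ≈ 76.0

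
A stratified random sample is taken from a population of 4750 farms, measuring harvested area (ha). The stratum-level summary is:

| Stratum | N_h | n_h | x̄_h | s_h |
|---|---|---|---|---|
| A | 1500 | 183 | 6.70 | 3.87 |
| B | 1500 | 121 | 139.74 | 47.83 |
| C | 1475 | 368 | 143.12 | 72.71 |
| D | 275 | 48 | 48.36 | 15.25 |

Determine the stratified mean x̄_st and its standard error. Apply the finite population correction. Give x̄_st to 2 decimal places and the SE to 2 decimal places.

x̄_st ≈ 93.49, SE ≈ 1.67

x̄_st = Σ W_h x̄_h = (1500·6.70 + 1500·139.74 + 1475·143.12 + 275·48.36)/4750 = 93.48653
V̂(x̄_st) = Σ W_h² (1 − n_h/N_h) s_h²/n_h, with W_h = N_h/N and N = 4750:
  stratum A: (1500/4750)²·(1 − 183/1500)·3.87²/183 = 0.00716573
  stratum B: (1500/4750)²·(1 − 121/1500)·47.83²/121 = 1.73334
  stratum C: (1475/4750)²·(1 − 368/1475)·72.71²/368 = 1.03966
  stratum D: (275/4750)²·(1 − 48/275)·15.25²/48 = 0.0134051
V̂(x̄_st) = 2.79357
SE(x̄_st) = √2.79357 = 1.6714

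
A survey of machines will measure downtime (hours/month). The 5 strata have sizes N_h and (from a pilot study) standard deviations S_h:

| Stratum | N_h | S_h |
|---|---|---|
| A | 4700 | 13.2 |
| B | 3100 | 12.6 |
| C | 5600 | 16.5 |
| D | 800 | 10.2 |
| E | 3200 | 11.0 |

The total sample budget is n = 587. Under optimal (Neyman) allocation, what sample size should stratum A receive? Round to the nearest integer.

154

Neyman allocation: n_h = n · N_h S_h / Σ N_i S_i, with n = 587.
  stratum A: N_h·S_h = 4700·13.2 = 62040.00
  stratum B: N_h·S_h = 3100·12.6 = 39060.00
  stratum C: N_h·S_h = 5600·16.5 = 92400.00
  stratum D: N_h·S_h = 800·10.2 = 8160.00
  stratum E: N_h·S_h = 3200·11.0 = 35200.00
Σ N_h S_h = 236860.00
n for stratum A = 587·62040.00/236860.00 = 153.751 → 154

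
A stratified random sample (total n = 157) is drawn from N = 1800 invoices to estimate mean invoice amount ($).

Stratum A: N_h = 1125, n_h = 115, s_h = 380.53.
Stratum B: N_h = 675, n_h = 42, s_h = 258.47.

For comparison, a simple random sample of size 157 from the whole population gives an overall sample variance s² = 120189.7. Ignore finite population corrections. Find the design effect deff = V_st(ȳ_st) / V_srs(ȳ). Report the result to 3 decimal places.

deff ≈ 0.935

V̂(ȳ_st) = Σ W_h² s_h²/n_h, with W_h = N_h/N and N = 1800:
  stratum A: (1125/1800)²·380.53²/115 = 491.858
  stratum B: (675/1800)²·258.47²/42 = 223.683
V_st = 715.542
V_srs = s²/n = 120189.7/157 = 765.539
deff = V_st / V_srs = 715.542/765.539 = 0.9347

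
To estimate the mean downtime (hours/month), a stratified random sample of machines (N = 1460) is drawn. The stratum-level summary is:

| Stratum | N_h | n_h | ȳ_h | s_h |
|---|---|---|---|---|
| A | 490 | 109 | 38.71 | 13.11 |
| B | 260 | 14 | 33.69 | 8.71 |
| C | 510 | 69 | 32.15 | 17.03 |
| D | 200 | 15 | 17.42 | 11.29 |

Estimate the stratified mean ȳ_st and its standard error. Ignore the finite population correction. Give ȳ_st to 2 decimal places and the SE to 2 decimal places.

ȳ_st = Σ W_h ȳ_h = (490·38.71 + 260·33.69 + 510·32.15 + 200·17.42)/1460 = 32.60808
V̂(ȳ_st) = Σ W_h² s_h²/n_h, with W_h = N_h/N and N = 1460:
  stratum A: (490/1460)²·13.11²/109 = 0.177609
  stratum B: (260/1460)²·8.71²/14 = 0.17185
  stratum C: (510/1460)²·17.03²/69 = 0.512879
  stratum D: (200/1460)²·11.29²/15 = 0.15946
V̂(ȳ_st) = 1.0218
SE(ȳ_st) = √1.0218 = 1.01084

ȳ_st ≈ 32.61, SE ≈ 1.01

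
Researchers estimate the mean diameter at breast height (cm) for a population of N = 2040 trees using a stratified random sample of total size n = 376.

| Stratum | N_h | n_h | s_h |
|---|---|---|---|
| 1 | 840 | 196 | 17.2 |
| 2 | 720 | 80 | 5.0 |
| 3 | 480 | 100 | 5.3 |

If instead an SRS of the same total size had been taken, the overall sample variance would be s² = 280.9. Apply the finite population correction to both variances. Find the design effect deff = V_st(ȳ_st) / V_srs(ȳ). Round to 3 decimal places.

V̂(ȳ_st) = Σ W_h² (1 − n_h/N_h) s_h²/n_h, with W_h = N_h/N and N = 2040:
  stratum 1: (840/2040)²·(1 − 196/840)·17.2²/196 = 0.196203
  stratum 2: (720/2040)²·(1 − 80/720)·5.0²/80 = 0.0346021
  stratum 3: (480/2040)²·(1 − 100/480)·5.3²/100 = 0.0123116
V_st = 0.243117
V_srs = (1 − 376/2040)·280.9/376 = 0.609378
deff = V_st / V_srs = 0.243117/0.609378 = 0.3990

deff ≈ 0.399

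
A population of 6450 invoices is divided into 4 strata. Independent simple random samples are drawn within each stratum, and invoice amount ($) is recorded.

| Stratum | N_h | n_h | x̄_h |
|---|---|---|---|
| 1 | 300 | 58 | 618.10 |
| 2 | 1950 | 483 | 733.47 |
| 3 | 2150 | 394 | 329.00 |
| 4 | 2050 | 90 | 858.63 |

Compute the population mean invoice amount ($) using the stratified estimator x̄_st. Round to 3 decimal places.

N = Σ N_h = 6450. Stratum weights W_h = N_h/N.
x̄_st = (300·618.10 + 1950·733.47 + 2150·329.00 + 2050·858.63) / 6450 = 633.06016

x̄_st ≈ 633.060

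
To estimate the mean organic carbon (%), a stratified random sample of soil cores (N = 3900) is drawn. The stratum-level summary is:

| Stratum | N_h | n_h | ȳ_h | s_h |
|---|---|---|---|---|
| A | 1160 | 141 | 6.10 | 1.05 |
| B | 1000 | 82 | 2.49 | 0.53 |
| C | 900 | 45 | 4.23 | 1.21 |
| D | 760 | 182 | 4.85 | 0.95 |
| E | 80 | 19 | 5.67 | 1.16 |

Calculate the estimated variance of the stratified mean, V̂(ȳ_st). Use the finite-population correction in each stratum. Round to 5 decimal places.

V̂(ȳ_st) = Σ W_h² (1 − n_h/N_h) s_h²/n_h, with W_h = N_h/N and N = 3900:
  stratum A: (1160/3900)²·(1 − 141/1160)·1.05²/141 = 0.000607663
  stratum B: (1000/3900)²·(1 − 82/1000)·0.53²/82 = 0.000206753
  stratum C: (900/3900)²·(1 − 45/900)·1.21²/45 = 0.00164603
  stratum D: (760/3900)²·(1 − 182/760)·0.95²/182 = 0.000143215
  stratum E: (80/3900)²·(1 − 19/80)·1.16²/19 = 2.27223e-05
V̂(ȳ_st) = 0.00262638

V̂(ȳ_st) ≈ 0.00263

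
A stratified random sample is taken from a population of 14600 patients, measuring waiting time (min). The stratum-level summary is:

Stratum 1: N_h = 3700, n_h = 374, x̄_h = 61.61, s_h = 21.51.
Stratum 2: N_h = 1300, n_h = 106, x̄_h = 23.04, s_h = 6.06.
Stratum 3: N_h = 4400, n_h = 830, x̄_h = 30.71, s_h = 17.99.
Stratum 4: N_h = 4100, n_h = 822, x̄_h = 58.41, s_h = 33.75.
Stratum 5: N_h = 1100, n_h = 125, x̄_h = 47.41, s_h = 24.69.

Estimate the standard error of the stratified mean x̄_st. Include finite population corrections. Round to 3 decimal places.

V̂(x̄_st) = Σ W_h² (1 − n_h/N_h) s_h²/n_h, with W_h = N_h/N and N = 14600:
  stratum 1: (3700/14600)²·(1 − 374/3700)·21.51²/374 = 0.0714213
  stratum 2: (1300/14600)²·(1 − 106/1300)·6.06²/106 = 0.00252279
  stratum 3: (4400/14600)²·(1 − 830/4400)·17.99²/830 = 0.0287342
  stratum 4: (4100/14600)²·(1 − 822/4100)·33.75²/822 = 0.0873701
  stratum 5: (1100/14600)²·(1 − 125/1100)·24.69²/125 = 0.0245371
V̂(x̄_st) = 0.214585
SE(x̄_st) = √0.214585 = 0.463234

SE(x̄_st) ≈ 0.463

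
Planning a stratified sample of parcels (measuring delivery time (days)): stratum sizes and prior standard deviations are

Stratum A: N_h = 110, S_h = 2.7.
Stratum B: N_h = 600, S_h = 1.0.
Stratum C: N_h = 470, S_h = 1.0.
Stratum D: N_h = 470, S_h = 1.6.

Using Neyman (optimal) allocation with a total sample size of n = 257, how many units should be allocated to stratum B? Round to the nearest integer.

73

Neyman allocation: n_h = n · N_h S_h / Σ N_i S_i, with n = 257.
  stratum A: N_h·S_h = 110·2.7 = 297.00
  stratum B: N_h·S_h = 600·1.0 = 600.00
  stratum C: N_h·S_h = 470·1.0 = 470.00
  stratum D: N_h·S_h = 470·1.6 = 752.00
Σ N_h S_h = 2119.00
n for stratum B = 257·600.00/2119.00 = 72.770 → 73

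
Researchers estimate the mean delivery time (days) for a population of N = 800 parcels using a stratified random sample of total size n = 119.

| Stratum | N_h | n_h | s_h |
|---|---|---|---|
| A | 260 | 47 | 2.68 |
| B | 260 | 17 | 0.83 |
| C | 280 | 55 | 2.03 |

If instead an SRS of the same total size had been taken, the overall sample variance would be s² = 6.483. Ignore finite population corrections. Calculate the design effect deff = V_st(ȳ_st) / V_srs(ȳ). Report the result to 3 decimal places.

deff ≈ 0.543

V̂(ȳ_st) = Σ W_h² s_h²/n_h, with W_h = N_h/N and N = 800:
  stratum A: (260/800)²·2.68²/47 = 0.0161413
  stratum B: (260/800)²·0.83²/17 = 0.0042803
  stratum C: (280/800)²·2.03²/55 = 0.00917837
V_st = 0.0296
V_srs = s²/n = 6.483/119 = 0.054479
deff = V_st / V_srs = 0.0296/0.054479 = 0.5433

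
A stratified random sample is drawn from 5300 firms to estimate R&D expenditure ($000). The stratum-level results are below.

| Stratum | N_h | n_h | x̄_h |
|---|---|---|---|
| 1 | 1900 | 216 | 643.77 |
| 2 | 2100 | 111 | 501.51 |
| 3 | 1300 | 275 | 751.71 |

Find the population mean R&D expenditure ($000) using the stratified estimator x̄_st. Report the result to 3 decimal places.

x̄_st ≈ 613.879

N = Σ N_h = 5300. Stratum weights W_h = N_h/N.
x̄_st = (1900·643.77 + 2100·501.51 + 1300·751.71) / 5300 = 613.87868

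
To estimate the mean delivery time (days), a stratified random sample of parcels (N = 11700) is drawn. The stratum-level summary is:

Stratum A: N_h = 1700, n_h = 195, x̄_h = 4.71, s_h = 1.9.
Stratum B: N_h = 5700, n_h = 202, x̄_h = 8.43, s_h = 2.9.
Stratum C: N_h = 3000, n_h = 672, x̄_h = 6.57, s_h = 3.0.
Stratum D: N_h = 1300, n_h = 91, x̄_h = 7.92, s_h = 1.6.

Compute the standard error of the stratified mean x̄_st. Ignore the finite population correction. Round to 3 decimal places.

V̂(x̄_st) = Σ W_h² s_h²/n_h, with W_h = N_h/N and N = 11700:
  stratum A: (1700/11700)²·1.9²/195 = 0.00039084
  stratum B: (5700/11700)²·2.9²/202 = 0.00988149
  stratum C: (3000/11700)²·3.0²/672 = 0.00088053
  stratum D: (1300/11700)²·1.6²/91 = 0.000347307
V̂(x̄_st) = 0.0115002
SE(x̄_st) = √0.0115002 = 0.107239

SE(x̄_st) ≈ 0.107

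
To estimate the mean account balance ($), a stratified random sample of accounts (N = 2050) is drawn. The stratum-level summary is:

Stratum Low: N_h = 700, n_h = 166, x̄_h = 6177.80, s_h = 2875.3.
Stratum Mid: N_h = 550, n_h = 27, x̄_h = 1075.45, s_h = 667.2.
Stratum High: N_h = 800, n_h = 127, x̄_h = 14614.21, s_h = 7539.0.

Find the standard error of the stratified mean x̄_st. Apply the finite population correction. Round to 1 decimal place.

SE(x̄_st) ≈ 250.8

V̂(x̄_st) = Σ W_h² (1 − n_h/N_h) s_h²/n_h, with W_h = N_h/N and N = 2050:
  stratum Low: (700/2050)²·(1 − 166/700)·2875.3²/166 = 4429.86
  stratum Mid: (550/2050)²·(1 − 27/550)·667.2²/27 = 1128.51
  stratum High: (800/2050)²·(1 − 127/800)·7539.0²/127 = 57335.2
V̂(x̄_st) = 62893.5
SE(x̄_st) = √62893.5 = 250.786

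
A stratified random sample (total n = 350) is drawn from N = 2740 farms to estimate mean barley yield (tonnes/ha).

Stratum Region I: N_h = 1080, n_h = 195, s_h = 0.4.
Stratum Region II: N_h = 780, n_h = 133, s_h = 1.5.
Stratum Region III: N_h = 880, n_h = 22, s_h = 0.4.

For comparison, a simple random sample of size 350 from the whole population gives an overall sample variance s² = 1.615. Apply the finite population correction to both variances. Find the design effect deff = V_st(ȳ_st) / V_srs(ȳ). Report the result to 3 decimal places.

deff ≈ 0.490

V̂(ȳ_st) = Σ W_h² (1 − n_h/N_h) s_h²/n_h, with W_h = N_h/N and N = 2740:
  stratum Region I: (1080/2740)²·(1 − 195/1080)·0.4²/195 = 0.00010446
  stratum Region II: (780/2740)²·(1 − 133/780)·1.5²/133 = 0.00113718
  stratum Region III: (880/2740)²·(1 − 22/880)·0.4²/22 = 0.000731419
V_st = 0.00197306
V_srs = (1 − 350/2740)·1.615/350 = 0.00402487
deff = V_st / V_srs = 0.00197306/0.00402487 = 0.4902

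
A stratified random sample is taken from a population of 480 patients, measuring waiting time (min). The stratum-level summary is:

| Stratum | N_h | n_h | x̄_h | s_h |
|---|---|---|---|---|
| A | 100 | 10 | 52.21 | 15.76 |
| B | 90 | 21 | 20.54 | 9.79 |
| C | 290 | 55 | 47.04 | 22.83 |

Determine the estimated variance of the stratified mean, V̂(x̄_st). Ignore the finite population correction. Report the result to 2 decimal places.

V̂(x̄_st) ≈ 4.70

V̂(x̄_st) = Σ W_h² s_h²/n_h, with W_h = N_h/N and N = 480:
  stratum A: (100/480)²·15.76²/10 = 1.07803
  stratum B: (90/480)²·9.79²/21 = 0.160453
  stratum C: (290/480)²·22.83²/55 = 3.4591
V̂(x̄_st) = 4.69758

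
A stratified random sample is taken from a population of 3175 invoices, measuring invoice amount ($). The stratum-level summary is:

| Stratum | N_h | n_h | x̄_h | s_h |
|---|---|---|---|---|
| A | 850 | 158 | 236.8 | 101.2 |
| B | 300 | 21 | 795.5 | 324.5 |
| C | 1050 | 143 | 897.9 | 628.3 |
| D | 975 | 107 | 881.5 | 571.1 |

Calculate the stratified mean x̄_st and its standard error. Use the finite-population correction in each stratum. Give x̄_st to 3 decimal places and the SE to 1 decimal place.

x̄_st ≈ 706.201, SE ≈ 23.7

x̄_st = Σ W_h x̄_h = (850·236.8 + 300·795.5 + 1050·897.9 + 975·881.5)/3175 = 706.20079
V̂(x̄_st) = Σ W_h² (1 − n_h/N_h) s_h²/n_h, with W_h = N_h/N and N = 3175:
  stratum A: (850/3175)²·(1 − 158/850)·101.2²/158 = 3.78217
  stratum B: (300/3175)²·(1 − 21/300)·324.5²/21 = 41.634
  stratum C: (1050/3175)²·(1 − 143/1050)·628.3²/143 = 260.8
  stratum D: (975/3175)²·(1 − 107/975)·571.1²/107 = 255.904
V̂(x̄_st) = 562.12
SE(x̄_st) = √562.12 = 23.7091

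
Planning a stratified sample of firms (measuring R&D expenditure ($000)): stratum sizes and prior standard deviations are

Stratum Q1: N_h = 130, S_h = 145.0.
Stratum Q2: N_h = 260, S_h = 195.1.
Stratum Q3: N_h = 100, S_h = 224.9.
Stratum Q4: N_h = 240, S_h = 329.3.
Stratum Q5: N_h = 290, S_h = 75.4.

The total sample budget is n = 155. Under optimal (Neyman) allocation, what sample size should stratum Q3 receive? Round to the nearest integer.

18

Neyman allocation: n_h = n · N_h S_h / Σ N_i S_i, with n = 155.
  stratum Q1: N_h·S_h = 130·145.0 = 18850.00
  stratum Q2: N_h·S_h = 260·195.1 = 50726.00
  stratum Q3: N_h·S_h = 100·224.9 = 22490.00
  stratum Q4: N_h·S_h = 240·329.3 = 79032.00
  stratum Q5: N_h·S_h = 290·75.4 = 21866.00
Σ N_h S_h = 192964.00
n for stratum Q3 = 155·22490.00/192964.00 = 18.065 → 18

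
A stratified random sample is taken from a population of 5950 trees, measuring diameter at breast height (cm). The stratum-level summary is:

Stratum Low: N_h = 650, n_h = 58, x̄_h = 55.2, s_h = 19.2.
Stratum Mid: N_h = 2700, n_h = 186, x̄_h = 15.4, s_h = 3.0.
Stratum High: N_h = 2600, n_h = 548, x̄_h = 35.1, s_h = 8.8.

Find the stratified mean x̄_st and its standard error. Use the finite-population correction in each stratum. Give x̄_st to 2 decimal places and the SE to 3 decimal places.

x̄_st ≈ 28.36, SE ≈ 0.316

x̄_st = Σ W_h x̄_h = (650·55.2 + 2700·15.4 + 2600·35.1)/5950 = 28.35630
V̂(x̄_st) = Σ W_h² (1 − n_h/N_h) s_h²/n_h, with W_h = N_h/N and N = 5950:
  stratum Low: (650/5950)²·(1 − 58/650)·19.2²/58 = 0.0690837
  stratum Mid: (2700/5950)²·(1 − 186/2700)·3.0²/186 = 0.00927737
  stratum High: (2600/5950)²·(1 − 548/2600)·8.8²/548 = 0.0212962
V̂(x̄_st) = 0.0996572
SE(x̄_st) = √0.0996572 = 0.315685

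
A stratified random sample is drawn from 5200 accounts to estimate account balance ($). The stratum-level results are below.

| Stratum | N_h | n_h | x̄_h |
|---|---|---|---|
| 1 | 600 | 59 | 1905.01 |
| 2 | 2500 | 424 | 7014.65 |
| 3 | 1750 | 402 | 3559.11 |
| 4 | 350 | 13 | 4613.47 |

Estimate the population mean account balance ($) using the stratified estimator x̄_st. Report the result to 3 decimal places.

x̄_st ≈ 5100.536

N = Σ N_h = 5200. Stratum weights W_h = N_h/N.
x̄_st = (600·1905.01 + 2500·7014.65 + 1750·3559.11 + 350·4613.47) / 5200 = 5100.53615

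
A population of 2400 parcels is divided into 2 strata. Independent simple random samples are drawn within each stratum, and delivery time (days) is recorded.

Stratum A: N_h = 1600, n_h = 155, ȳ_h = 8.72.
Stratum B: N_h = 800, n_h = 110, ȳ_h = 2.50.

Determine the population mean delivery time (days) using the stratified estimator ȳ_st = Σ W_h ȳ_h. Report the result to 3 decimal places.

ȳ_st ≈ 6.647

N = Σ N_h = 2400. Stratum weights W_h = N_h/N.
ȳ_st = (1600·8.72 + 800·2.50) / 2400 = 6.64667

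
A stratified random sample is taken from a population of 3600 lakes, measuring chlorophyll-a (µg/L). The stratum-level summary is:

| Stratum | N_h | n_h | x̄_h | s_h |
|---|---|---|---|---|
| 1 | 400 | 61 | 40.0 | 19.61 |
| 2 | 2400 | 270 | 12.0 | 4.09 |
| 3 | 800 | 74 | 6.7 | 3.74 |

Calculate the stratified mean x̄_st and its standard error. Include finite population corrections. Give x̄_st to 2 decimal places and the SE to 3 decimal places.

x̄_st = Σ W_h x̄_h = (400·40.0 + 2400·12.0 + 800·6.7)/3600 = 13.93333
V̂(x̄_st) = Σ W_h² (1 − n_h/N_h) s_h²/n_h, with W_h = N_h/N and N = 3600:
  stratum 1: (400/3600)²·(1 − 61/400)·19.61²/61 = 0.0659599
  stratum 2: (2400/3600)²·(1 − 270/2400)·4.09²/270 = 0.0244382
  stratum 3: (800/3600)²·(1 − 74/800)·3.74²/74 = 0.00847097
V̂(x̄_st) = 0.098869
SE(x̄_st) = √0.098869 = 0.314434

x̄_st ≈ 13.93, SE ≈ 0.314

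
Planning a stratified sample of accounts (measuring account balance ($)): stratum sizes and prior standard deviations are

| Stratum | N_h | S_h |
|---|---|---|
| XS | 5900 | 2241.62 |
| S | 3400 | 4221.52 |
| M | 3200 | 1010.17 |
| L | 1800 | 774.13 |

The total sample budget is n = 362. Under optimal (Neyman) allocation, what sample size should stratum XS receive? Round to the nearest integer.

Neyman allocation: n_h = n · N_h S_h / Σ N_i S_i, with n = 362.
  stratum XS: N_h·S_h = 5900·2241.62 = 13225558.00
  stratum S: N_h·S_h = 3400·4221.52 = 14353168.00
  stratum M: N_h·S_h = 3200·1010.17 = 3232544.00
  stratum L: N_h·S_h = 1800·774.13 = 1393434.00
Σ N_h S_h = 32204704.00
n for stratum XS = 362·13225558.00/32204704.00 = 148.663 → 149

149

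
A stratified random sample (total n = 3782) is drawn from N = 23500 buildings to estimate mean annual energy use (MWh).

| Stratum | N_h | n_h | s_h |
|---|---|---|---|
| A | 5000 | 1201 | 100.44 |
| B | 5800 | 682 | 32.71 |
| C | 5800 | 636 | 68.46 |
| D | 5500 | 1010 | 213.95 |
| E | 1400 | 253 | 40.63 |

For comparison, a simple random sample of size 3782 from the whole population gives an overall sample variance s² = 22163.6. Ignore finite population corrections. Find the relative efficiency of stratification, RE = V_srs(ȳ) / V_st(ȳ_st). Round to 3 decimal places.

RE ≈ 1.708

V̂(ȳ_st) = Σ W_h² s_h²/n_h, with W_h = N_h/N and N = 23500:
  stratum A: (5000/23500)²·100.44²/1201 = 0.380255
  stratum B: (5800/23500)²·32.71²/682 = 0.0955646
  stratum C: (5800/23500)²·68.46²/636 = 0.448887
  stratum D: (5500/23500)²·213.95²/1010 = 2.48252
  stratum E: (1400/23500)²·40.63²/253 = 0.0231576
V_st = 3.43038
V_srs = s²/n = 22163.6/3782 = 5.86029
Relative efficiency = V_srs / V_st = 5.86029/3.43038 = 1.7083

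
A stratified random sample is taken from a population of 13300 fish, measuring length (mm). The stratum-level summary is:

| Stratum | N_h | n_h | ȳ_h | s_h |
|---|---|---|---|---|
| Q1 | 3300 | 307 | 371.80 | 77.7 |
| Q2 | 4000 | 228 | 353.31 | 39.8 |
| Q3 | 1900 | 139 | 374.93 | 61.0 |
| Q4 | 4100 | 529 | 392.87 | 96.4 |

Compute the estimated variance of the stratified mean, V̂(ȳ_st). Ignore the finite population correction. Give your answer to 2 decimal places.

V̂(ȳ_st) ≈ 4.05

V̂(ȳ_st) = Σ W_h² s_h²/n_h, with W_h = N_h/N and N = 13300:
  stratum Q1: (3300/13300)²·77.7²/307 = 1.21068
  stratum Q2: (4000/13300)²·39.8²/228 = 0.628417
  stratum Q3: (1900/13300)²·61.0²/139 = 0.546322
  stratum Q4: (4100/13300)²·96.4²/529 = 1.66941
V̂(ȳ_st) = 4.05483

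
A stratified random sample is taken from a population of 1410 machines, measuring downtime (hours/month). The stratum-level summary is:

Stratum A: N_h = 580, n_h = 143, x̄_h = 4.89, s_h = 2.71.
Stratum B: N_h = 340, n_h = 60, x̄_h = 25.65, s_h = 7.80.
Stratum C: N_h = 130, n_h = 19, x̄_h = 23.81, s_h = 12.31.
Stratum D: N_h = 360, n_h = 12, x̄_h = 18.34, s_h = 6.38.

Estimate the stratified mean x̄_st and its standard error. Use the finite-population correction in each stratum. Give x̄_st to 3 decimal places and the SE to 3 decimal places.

x̄_st = Σ W_h x̄_h = (580·4.89 + 340·25.65 + 130·23.81 + 360·18.34)/1410 = 15.07440
V̂(x̄_st) = Σ W_h² (1 − n_h/N_h) s_h²/n_h, with W_h = N_h/N and N = 1410:
  stratum A: (580/1410)²·(1 − 143/580)·2.71²/143 = 0.00654747
  stratum B: (340/1410)²·(1 − 60/340)·7.80²/60 = 0.0485553
  stratum C: (130/1410)²·(1 − 19/130)·12.31²/19 = 0.0578883
  stratum D: (360/1410)²·(1 − 12/360)·6.38²/12 = 0.213749
V̂(x̄_st) = 0.32674
SE(x̄_st) = √0.32674 = 0.571612

x̄_st ≈ 15.074, SE ≈ 0.572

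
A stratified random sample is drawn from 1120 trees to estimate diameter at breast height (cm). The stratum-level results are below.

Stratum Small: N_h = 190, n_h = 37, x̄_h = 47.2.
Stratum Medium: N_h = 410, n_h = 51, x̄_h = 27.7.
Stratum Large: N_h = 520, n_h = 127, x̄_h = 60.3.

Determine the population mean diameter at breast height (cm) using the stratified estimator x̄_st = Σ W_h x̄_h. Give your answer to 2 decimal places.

N = Σ N_h = 1120. Stratum weights W_h = N_h/N.
x̄_st = (190·47.2 + 410·27.7 + 520·60.3) / 1120 = 46.1437

x̄_st ≈ 46.14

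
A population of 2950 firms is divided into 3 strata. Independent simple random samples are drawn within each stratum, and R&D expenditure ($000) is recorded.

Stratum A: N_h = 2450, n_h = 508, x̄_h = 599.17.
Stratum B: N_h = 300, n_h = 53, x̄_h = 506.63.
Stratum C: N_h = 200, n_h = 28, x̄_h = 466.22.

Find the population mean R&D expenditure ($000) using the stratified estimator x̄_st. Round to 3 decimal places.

N = Σ N_h = 2950. Stratum weights W_h = N_h/N.
x̄_st = (2450·599.17 + 300·506.63 + 200·466.22) / 2950 = 580.74559

x̄_st ≈ 580.746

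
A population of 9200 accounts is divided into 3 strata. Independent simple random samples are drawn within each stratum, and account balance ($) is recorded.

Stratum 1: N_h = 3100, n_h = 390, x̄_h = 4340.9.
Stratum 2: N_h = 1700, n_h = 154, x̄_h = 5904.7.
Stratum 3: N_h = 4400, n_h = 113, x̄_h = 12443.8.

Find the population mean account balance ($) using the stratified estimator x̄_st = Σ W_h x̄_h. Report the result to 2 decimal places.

N = Σ N_h = 9200. Stratum weights W_h = N_h/N.
x̄_st = (3100·4340.9 + 1700·5904.7 + 4400·12443.8) / 9200 = 8505.1630

x̄_st ≈ 8505.16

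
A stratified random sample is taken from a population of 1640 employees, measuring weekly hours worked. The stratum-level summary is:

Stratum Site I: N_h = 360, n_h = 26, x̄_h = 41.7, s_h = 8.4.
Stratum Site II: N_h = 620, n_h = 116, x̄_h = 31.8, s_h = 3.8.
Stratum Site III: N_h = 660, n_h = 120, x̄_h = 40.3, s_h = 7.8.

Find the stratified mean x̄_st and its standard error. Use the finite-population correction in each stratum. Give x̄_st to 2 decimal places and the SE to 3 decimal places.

x̄_st ≈ 37.39, SE ≈ 0.451

x̄_st = Σ W_h x̄_h = (360·41.7 + 620·31.8 + 660·40.3)/1640 = 37.39390
V̂(x̄_st) = Σ W_h² (1 − n_h/N_h) s_h²/n_h, with W_h = N_h/N and N = 1640:
  stratum Site I: (360/1640)²·(1 − 26/360)·8.4²/26 = 0.121324
  stratum Site II: (620/1640)²·(1 − 116/620)·3.8²/116 = 0.0144625
  stratum Site III: (660/1640)²·(1 − 120/660)·7.8²/120 = 0.0671828
V̂(x̄_st) = 0.202969
SE(x̄_st) = √0.202969 = 0.450521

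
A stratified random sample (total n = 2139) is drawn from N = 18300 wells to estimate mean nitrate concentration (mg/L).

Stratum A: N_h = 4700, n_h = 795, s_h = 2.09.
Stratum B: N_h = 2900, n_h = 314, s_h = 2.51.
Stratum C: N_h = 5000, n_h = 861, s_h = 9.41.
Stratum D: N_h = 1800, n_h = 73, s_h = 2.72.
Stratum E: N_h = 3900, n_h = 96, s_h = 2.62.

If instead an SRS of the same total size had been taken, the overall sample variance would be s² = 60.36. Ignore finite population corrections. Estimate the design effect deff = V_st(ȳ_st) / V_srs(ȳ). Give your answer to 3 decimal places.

V̂(ȳ_st) = Σ W_h² s_h²/n_h, with W_h = N_h/N and N = 18300:
  stratum A: (4700/18300)²·2.09²/795 = 0.000362426
  stratum B: (2900/18300)²·2.51²/314 = 0.000503862
  stratum C: (5000/18300)²·9.41²/861 = 0.0076774
  stratum D: (1800/18300)²·2.72²/73 = 0.000980523
  stratum E: (3900/18300)²·2.62²/96 = 0.00324757
V_st = 0.0127718
V_srs = s²/n = 60.36/2139 = 0.0282188
deff = V_st / V_srs = 0.0127718/0.0282188 = 0.4526

deff ≈ 0.453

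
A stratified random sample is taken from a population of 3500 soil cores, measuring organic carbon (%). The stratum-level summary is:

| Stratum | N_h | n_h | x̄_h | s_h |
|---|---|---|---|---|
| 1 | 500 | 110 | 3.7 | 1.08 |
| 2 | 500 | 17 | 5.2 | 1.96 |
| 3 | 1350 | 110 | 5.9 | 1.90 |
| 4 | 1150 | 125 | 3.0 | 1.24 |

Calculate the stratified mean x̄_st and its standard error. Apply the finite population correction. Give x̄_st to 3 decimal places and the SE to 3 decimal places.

x̄_st = Σ W_h x̄_h = (500·3.7 + 500·5.2 + 1350·5.9 + 1150·3.0)/3500 = 4.53286
V̂(x̄_st) = Σ W_h² (1 − n_h/N_h) s_h²/n_h, with W_h = N_h/N and N = 3500:
  stratum 1: (500/3500)²·(1 − 110/500)·1.08²/110 = 0.000168793
  stratum 2: (500/3500)²·(1 − 17/500)·1.96²/17 = 0.00445496
  stratum 3: (1350/3500)²·(1 − 110/1350)·1.90²/110 = 0.00448471
  stratum 4: (1150/3500)²·(1 − 125/1150)·1.24²/125 = 0.00118364
V̂(x̄_st) = 0.0102921
SE(x̄_st) = √0.0102921 = 0.10145

x̄_st ≈ 4.533, SE ≈ 0.101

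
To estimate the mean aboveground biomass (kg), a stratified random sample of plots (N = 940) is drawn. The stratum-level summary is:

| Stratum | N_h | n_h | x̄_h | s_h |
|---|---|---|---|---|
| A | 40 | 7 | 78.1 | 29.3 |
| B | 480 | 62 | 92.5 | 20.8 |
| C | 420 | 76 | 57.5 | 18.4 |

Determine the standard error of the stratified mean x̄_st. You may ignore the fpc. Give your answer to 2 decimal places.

SE(x̄_st) ≈ 1.71

V̂(x̄_st) = Σ W_h² s_h²/n_h, with W_h = N_h/N and N = 940:
  stratum A: (40/940)²·29.3²/7 = 0.222076
  stratum B: (480/940)²·20.8²/62 = 1.81954
  stratum C: (420/940)²·18.4²/76 = 0.889334
V̂(x̄_st) = 2.93095
SE(x̄_st) = √2.93095 = 1.712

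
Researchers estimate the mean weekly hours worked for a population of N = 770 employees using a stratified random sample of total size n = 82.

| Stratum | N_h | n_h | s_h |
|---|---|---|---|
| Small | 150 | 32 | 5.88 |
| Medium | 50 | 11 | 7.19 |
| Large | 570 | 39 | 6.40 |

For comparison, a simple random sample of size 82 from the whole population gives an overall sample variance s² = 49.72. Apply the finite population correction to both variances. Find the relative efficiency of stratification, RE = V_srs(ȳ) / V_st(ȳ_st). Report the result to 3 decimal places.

RE ≈ 0.928

V̂(ȳ_st) = Σ W_h² (1 − n_h/N_h) s_h²/n_h, with W_h = N_h/N and N = 770:
  stratum Small: (150/770)²·(1 − 32/150)·5.88²/32 = 0.032255
  stratum Medium: (50/770)²·(1 − 11/50)·7.19²/11 = 0.0154568
  stratum Large: (570/770)²·(1 − 39/570)·6.40²/39 = 0.536146
V_st = 0.583858
V_srs = (1 − 82/770)·49.72/82 = 0.54177
Relative efficiency = V_srs / V_st = 0.54177/0.583858 = 0.9279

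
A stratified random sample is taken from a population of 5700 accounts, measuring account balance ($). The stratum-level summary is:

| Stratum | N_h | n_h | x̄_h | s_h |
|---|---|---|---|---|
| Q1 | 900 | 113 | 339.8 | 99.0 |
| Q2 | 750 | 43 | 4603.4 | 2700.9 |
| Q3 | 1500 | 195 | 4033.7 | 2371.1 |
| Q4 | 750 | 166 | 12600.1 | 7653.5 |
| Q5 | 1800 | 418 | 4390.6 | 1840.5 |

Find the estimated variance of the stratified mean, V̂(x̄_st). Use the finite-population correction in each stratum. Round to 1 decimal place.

V̂(x̄_st) = Σ W_h² (1 − n_h/N_h) s_h²/n_h, with W_h = N_h/N and N = 5700:
  stratum Q1: (900/5700)²·(1 − 113/900)·99.0²/113 = 1.89086
  stratum Q2: (750/5700)²·(1 − 43/750)·2700.9²/43 = 2768.72
  stratum Q3: (1500/5700)²·(1 − 195/1500)·2371.1²/195 = 1737.07
  stratum Q4: (750/5700)²·(1 − 166/750)·7653.5²/166 = 4757.04
  stratum Q5: (1800/5700)²·(1 − 418/1800)·1840.5²/418 = 620.478
V̂(x̄_st) = 9885.2

V̂(x̄_st) ≈ 9885.2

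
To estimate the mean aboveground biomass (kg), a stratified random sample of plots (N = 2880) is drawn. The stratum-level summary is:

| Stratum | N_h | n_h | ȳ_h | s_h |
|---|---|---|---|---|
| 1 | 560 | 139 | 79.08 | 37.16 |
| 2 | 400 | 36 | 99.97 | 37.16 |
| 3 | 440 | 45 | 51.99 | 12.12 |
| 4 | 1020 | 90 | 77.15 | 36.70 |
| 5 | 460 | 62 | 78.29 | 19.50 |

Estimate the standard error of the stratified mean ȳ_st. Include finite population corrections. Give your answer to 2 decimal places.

V̂(ȳ_st) = Σ W_h² (1 − n_h/N_h) s_h²/n_h, with W_h = N_h/N and N = 2880:
  stratum 1: (560/2880)²·(1 − 139/560)·37.16²/139 = 0.282372
  stratum 2: (400/2880)²·(1 − 36/400)·37.16²/36 = 0.673326
  stratum 3: (440/2880)²·(1 − 45/440)·12.12²/45 = 0.0684002
  stratum 4: (1020/2880)²·(1 − 90/1020)·36.70²/90 = 1.71154
  stratum 5: (460/2880)²·(1 − 62/460)·19.50²/62 = 0.135373
V̂(ȳ_st) = 2.87101
SE(ȳ_st) = √2.87101 = 1.69441

SE(ȳ_st) ≈ 1.69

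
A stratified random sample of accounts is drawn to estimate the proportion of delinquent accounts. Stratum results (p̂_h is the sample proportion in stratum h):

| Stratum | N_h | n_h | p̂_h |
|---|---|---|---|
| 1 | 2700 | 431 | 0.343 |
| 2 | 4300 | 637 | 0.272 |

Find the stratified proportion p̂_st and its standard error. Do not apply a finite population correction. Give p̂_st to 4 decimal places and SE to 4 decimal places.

p̂_st ≈ 0.2994, SE ≈ 0.0140

N = 7000; stratum weights W_h = N_h/N.
p̂_st = Σ W_h p̂_h = (2700·0.343 + 4300·0.272)/7000 = 0.29939
V̂(p̂_st) = Σ W_h² p̂_h(1−p̂_h)/(n_h−1):
  stratum 1: (2700/7000)²·0.343·0.657/430 = 7.79691e-05
  stratum 2: (4300/7000)²·0.272·0.728/636 = 0.000117485
V̂(p̂_st) = 0.000195455; SE = √V̂ = 0.0139805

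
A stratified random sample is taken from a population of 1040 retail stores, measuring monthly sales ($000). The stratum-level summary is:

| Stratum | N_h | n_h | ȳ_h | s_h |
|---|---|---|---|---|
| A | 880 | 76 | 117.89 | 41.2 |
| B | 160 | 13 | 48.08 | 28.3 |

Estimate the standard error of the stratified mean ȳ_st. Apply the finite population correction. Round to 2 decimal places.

SE(ȳ_st) ≈ 3.99

V̂(ȳ_st) = Σ W_h² (1 − n_h/N_h) s_h²/n_h, with W_h = N_h/N and N = 1040:
  stratum A: (880/1040)²·(1 − 76/880)·41.2²/76 = 14.6101
  stratum B: (160/1040)²·(1 − 13/160)·28.3²/13 = 1.33968
V̂(ȳ_st) = 15.9498
SE(ȳ_st) = √15.9498 = 3.99372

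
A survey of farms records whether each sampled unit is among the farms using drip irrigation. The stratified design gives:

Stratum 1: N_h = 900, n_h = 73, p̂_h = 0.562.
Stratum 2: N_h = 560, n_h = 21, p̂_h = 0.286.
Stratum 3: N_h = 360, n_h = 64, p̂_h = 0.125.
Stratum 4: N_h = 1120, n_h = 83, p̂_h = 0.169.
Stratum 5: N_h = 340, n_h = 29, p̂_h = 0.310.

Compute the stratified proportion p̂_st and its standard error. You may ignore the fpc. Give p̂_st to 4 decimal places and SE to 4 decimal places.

N = 3280; stratum weights W_h = N_h/N.
p̂_st = Σ W_h p̂_h = (900·0.562 + 560·0.286 + 360·0.125 + 1120·0.169 + 340·0.310)/3280 = 0.30660
V̂(p̂_st) = Σ W_h² p̂_h(1−p̂_h)/(n_h−1):
  stratum 1: (900/3280)²·0.562·0.438/72 = 0.000257404
  stratum 2: (560/3280)²·0.286·0.714/20 = 0.00029762
  stratum 3: (360/3280)²·0.125·0.875/63 = 2.09139e-05
  stratum 4: (1120/3280)²·0.169·0.831/82 = 0.000199693
  stratum 5: (340/3280)²·0.310·0.690/28 = 8.20848e-05
V̂(p̂_st) = 0.000857716; SE = √V̂ = 0.0292868

p̂_st ≈ 0.3066, SE ≈ 0.0293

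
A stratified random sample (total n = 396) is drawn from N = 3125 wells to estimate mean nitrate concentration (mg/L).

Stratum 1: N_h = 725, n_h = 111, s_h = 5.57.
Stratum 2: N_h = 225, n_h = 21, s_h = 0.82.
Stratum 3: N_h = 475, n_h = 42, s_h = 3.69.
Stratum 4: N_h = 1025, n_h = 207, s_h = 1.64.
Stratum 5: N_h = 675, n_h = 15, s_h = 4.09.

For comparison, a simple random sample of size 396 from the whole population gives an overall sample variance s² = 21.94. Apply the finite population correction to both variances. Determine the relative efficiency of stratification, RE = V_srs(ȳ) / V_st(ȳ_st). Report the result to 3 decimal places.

V̂(ȳ_st) = Σ W_h² (1 − n_h/N_h) s_h²/n_h, with W_h = N_h/N and N = 3125:
  stratum 1: (725/3125)²·(1 − 111/725)·5.57²/111 = 0.0127407
  stratum 2: (225/3125)²·(1 − 21/225)·0.82²/21 = 0.000150495
  stratum 3: (475/3125)²·(1 − 42/475)·3.69²/42 = 0.00682786
  stratum 4: (1025/3125)²·(1 − 207/1025)·1.64²/207 = 0.00111556
  stratum 5: (675/3125)²·(1 − 15/675)·4.09²/15 = 0.0508748
V_st = 0.0717095
V_srs = (1 − 396/3125)·21.94/396 = 0.0483832
Relative efficiency = V_srs / V_st = 0.0483832/0.0717095 = 0.6747

RE ≈ 0.675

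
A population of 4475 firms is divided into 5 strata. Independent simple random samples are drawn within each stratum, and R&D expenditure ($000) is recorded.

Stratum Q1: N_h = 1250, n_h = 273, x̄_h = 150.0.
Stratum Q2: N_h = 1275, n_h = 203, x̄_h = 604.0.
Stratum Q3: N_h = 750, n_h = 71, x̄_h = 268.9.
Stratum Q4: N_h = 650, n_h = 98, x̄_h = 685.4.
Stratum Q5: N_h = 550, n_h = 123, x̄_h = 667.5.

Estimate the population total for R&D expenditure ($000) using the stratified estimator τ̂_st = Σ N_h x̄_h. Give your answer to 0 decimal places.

τ̂_st = Σ N_h x̄_h = 1250·150.0 + 1275·604.0 + 750·268.9 + 650·685.4 + 550·667.5 = 1971910

τ̂_st ≈ 1971910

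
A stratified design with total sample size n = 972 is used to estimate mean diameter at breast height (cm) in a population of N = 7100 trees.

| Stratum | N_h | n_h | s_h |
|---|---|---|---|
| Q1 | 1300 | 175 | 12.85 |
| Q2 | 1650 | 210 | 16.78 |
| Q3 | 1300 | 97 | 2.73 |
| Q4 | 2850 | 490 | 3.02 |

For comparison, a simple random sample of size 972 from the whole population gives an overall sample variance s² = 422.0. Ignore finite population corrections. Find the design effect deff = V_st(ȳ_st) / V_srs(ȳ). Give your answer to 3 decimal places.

V̂(ȳ_st) = Σ W_h² s_h²/n_h, with W_h = N_h/N and N = 7100:
  stratum Q1: (1300/7100)²·12.85²/175 = 0.0316328
  stratum Q2: (1650/7100)²·16.78²/210 = 0.0724129
  stratum Q3: (1300/7100)²·2.73²/97 = 0.00257587
  stratum Q4: (2850/7100)²·3.02²/490 = 0.0029991
V_st = 0.109621
V_srs = s²/n = 422.0/972 = 0.434156
deff = V_st / V_srs = 0.109621/0.434156 = 0.2525

deff ≈ 0.252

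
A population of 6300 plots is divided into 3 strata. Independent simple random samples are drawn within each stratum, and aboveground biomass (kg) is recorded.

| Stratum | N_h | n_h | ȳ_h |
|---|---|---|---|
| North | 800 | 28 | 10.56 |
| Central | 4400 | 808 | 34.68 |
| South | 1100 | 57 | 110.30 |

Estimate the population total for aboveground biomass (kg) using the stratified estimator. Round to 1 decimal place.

τ̂_st = Σ N_h ȳ_h = 800·10.56 + 4400·34.68 + 1100·110.30 = 282370.0

τ̂_st ≈ 282370.0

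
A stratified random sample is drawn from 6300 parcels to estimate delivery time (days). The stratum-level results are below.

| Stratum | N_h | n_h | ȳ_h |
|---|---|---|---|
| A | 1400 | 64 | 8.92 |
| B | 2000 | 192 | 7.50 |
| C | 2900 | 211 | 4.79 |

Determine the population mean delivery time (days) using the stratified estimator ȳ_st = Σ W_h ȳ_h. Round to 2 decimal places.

ȳ_st ≈ 6.57

N = Σ N_h = 6300. Stratum weights W_h = N_h/N.
ȳ_st = (1400·8.92 + 2000·7.50 + 2900·4.79) / 6300 = 6.5681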